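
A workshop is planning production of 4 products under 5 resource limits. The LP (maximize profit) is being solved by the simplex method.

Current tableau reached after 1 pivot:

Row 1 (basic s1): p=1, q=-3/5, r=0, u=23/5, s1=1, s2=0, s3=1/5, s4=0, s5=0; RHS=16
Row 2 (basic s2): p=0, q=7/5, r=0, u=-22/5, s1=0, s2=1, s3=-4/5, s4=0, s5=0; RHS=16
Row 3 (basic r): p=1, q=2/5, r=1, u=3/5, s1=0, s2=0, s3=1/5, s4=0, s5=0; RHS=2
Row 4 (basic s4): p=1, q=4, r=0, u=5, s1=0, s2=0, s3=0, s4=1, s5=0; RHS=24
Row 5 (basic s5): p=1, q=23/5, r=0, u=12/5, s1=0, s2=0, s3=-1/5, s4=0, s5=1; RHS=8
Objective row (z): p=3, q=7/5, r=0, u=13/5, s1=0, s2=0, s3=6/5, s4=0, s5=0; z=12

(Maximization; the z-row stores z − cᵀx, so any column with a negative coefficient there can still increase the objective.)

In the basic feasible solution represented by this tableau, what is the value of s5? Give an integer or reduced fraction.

s5 is basic (row 5); its value is the RHS of that row: 8.

8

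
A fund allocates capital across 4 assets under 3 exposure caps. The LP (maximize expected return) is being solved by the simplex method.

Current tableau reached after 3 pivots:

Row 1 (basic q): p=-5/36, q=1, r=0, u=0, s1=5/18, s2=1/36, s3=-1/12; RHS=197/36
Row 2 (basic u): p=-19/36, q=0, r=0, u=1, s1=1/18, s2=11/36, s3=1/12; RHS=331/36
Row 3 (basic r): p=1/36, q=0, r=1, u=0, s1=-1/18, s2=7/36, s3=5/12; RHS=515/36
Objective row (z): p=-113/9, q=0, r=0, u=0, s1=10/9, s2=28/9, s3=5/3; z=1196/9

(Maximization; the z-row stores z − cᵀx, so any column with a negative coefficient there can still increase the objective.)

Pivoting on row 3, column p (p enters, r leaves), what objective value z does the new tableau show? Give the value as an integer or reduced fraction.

Minimum ratio for p: (515/36)/(1/36) = 515.
z changes by −(z-row coeff of p)·ratio = −(-113/9)·515 = 58195/9.
New z = 1196/9 + (58195/9) = 6599.

6599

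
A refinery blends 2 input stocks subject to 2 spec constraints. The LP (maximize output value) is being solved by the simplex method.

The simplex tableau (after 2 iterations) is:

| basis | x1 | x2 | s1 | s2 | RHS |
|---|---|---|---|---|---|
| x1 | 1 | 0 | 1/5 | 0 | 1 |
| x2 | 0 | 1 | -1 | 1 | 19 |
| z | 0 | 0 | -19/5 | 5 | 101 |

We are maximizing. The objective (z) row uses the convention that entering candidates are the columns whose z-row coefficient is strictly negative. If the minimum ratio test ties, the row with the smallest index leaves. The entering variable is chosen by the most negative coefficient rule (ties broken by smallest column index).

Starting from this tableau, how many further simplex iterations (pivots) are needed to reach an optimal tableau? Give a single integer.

pivot: s1 in, x1 out → z = 120
No improving column remains; optimal.

1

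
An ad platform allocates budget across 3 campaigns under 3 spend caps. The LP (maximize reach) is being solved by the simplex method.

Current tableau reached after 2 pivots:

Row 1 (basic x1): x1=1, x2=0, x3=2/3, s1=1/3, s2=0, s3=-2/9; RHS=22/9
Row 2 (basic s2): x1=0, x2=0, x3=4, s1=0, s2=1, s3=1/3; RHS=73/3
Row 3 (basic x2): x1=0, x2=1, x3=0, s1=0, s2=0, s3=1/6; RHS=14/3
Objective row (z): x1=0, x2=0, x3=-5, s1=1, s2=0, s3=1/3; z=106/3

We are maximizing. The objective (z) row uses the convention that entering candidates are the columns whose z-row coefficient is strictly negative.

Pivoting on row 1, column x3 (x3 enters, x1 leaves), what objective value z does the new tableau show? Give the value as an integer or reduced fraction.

161/3

Minimum ratio for x3: (22/9)/(2/3) = 11/3.
z changes by −(z-row coeff of x3)·ratio = −(-5)·(11/3) = 55/3.
New z = 106/3 + (55/3) = 161/3.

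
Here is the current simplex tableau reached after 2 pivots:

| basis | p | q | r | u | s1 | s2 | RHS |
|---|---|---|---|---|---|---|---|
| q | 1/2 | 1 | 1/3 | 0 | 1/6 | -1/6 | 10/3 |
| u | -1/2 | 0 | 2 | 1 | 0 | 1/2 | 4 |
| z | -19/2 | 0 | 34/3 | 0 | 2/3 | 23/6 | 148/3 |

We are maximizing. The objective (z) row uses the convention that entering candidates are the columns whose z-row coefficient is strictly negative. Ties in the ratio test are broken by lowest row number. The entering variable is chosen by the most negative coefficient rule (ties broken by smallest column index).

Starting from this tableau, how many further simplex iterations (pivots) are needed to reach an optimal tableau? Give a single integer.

1

pivot: p in, q out → z = 338/3
No improving column remains; optimal.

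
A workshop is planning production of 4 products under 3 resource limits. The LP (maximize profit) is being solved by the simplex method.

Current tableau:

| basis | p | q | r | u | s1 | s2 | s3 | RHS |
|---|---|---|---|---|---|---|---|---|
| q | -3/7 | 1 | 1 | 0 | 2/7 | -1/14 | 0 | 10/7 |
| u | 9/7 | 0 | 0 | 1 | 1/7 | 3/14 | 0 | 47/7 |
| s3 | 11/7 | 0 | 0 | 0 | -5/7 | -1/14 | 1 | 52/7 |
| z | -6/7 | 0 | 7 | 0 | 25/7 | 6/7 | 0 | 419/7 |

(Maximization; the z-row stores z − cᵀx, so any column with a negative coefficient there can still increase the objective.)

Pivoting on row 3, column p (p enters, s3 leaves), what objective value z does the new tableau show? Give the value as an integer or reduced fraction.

703/11

Minimum ratio for p: (52/7)/(11/7) = 52/11.
z changes by −(z-row coeff of p)·ratio = −(-6/7)·(52/11) = 312/77.
New z = 419/7 + (312/77) = 703/11.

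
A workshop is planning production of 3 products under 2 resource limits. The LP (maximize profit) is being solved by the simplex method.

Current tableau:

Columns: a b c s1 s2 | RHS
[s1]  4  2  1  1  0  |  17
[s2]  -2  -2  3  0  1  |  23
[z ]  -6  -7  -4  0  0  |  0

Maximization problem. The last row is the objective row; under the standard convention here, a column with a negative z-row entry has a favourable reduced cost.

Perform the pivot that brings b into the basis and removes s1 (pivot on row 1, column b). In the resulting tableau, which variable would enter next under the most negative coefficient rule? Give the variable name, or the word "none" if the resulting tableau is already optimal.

Pivot element 2. New z-row = old z-row − (-7)·(row 1/2).
Updated z-row coefficients: a: 8, b: 0, c: -1/2, s1: 7/2, s2: 0.
The most negative is -1/2 in column c, so c would enter next.

c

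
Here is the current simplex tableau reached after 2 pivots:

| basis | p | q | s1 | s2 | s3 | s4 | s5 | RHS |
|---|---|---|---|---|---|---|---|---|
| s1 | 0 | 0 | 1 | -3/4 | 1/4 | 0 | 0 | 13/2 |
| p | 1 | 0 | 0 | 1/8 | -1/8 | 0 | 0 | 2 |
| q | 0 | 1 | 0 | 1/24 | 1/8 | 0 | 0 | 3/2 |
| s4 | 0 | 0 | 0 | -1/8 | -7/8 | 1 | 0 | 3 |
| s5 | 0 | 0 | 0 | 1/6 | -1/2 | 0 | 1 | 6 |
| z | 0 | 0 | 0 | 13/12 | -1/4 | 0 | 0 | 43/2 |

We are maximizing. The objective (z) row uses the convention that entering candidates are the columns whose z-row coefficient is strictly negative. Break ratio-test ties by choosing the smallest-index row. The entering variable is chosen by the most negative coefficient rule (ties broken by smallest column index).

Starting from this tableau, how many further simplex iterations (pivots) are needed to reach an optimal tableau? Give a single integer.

pivot: s3 in, q out → z = 49/2
No improving column remains; optimal.

1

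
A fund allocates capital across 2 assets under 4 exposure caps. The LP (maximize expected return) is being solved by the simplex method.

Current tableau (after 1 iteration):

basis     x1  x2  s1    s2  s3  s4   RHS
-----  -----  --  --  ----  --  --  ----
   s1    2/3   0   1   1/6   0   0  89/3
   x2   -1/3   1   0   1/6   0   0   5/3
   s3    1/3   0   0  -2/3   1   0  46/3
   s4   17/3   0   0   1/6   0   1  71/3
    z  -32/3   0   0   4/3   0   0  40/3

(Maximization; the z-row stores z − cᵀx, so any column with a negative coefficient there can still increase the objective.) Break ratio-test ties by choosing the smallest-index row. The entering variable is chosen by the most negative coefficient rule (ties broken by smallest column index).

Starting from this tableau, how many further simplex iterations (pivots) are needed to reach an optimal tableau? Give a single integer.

pivot: x1 in, s4 out → z = 984/17
No improving column remains; optimal.

1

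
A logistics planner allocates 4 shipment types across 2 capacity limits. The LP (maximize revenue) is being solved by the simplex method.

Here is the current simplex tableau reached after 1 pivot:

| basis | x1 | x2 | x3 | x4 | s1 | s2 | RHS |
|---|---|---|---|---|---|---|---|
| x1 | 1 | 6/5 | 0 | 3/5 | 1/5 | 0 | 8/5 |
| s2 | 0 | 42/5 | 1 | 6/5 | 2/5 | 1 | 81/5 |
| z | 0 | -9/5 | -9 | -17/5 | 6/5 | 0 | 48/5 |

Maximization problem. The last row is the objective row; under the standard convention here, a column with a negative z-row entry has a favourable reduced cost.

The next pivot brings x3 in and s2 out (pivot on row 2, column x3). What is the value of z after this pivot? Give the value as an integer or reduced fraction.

777/5

Minimum ratio for x3: (81/5)/1 = 81/5.
z changes by −(z-row coeff of x3)·ratio = −(-9)·(81/5) = 729/5.
New z = 48/5 + (729/5) = 777/5.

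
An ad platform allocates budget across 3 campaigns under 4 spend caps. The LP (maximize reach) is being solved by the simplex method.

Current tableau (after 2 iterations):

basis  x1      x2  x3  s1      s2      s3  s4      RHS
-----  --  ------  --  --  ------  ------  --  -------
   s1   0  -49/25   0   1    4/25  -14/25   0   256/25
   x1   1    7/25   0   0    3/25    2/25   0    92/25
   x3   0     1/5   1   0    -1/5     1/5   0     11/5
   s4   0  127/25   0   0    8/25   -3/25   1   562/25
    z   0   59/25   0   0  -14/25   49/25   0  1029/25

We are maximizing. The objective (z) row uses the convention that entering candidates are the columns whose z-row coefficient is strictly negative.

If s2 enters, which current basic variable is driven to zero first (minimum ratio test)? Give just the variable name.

Ratios: row 1 (s1): (256/25)/(4/25) = 64; row 2 (x1): (92/25)/(3/25) = 92/3; row 3 (x3): entry -1/5 ≤ 0, skip; row 4 (s4): (562/25)/(8/25) = 281/4.
Minimum ratio 92/3 is in the x1 row, so x1 leaves.

x1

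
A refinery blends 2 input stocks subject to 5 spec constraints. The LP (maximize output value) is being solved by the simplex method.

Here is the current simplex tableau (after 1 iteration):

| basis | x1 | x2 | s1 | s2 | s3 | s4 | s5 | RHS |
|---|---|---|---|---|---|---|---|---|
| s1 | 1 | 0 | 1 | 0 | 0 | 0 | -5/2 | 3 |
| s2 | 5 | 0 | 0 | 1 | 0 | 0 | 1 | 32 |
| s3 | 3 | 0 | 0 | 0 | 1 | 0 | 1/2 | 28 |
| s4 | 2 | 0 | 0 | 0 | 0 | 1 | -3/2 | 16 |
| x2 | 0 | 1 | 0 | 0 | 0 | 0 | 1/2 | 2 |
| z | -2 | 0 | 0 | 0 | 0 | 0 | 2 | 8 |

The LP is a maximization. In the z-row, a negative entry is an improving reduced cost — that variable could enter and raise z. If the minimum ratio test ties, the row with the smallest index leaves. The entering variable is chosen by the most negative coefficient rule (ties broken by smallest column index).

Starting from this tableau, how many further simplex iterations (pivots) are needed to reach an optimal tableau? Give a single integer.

2

pivot: x1 in, s1 out → z = 14
pivot: s5 in, s2 out → z = 160/9
No improving column remains; optimal.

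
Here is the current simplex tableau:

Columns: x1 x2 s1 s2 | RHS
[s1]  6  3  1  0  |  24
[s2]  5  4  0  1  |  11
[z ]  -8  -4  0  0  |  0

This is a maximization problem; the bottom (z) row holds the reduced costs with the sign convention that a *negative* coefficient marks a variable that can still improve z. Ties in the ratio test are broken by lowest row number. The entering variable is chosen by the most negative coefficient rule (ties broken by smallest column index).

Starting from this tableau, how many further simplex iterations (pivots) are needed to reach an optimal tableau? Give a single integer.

1

pivot: x1 in, s2 out → z = 88/5
No improving column remains; optimal.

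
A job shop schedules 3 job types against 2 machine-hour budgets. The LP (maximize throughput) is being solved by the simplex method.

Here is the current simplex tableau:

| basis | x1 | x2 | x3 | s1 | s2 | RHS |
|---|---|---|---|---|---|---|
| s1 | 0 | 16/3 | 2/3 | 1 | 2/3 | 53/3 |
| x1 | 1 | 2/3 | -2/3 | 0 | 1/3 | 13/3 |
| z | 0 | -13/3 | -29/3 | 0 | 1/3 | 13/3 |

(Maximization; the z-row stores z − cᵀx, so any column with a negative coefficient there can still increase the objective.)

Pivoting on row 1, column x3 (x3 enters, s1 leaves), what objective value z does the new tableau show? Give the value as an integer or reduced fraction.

Minimum ratio for x3: (53/3)/(2/3) = 53/2.
z changes by −(z-row coeff of x3)·ratio = −(-29/3)·(53/2) = 1537/6.
New z = 13/3 + (1537/6) = 521/2.

521/2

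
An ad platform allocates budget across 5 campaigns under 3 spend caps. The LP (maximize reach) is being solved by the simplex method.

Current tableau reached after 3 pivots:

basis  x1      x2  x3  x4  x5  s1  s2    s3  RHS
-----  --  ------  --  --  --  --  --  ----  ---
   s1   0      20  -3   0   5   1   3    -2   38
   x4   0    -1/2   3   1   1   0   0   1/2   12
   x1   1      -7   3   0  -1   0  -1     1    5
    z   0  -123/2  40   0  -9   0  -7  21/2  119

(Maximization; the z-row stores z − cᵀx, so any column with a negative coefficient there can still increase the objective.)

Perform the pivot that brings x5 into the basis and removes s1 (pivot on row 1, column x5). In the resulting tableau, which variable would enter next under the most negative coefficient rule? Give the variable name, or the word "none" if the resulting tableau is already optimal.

Pivot element 5. New z-row = old z-row − (-9)·(row 1/5).
Updated z-row coefficients: x1: 0, x2: -51/2, x3: 173/5, x4: 0, x5: 0, s1: 9/5, s2: -8/5, s3: 69/10.
The most negative is -51/2 in column x2, so x2 would enter next.

x2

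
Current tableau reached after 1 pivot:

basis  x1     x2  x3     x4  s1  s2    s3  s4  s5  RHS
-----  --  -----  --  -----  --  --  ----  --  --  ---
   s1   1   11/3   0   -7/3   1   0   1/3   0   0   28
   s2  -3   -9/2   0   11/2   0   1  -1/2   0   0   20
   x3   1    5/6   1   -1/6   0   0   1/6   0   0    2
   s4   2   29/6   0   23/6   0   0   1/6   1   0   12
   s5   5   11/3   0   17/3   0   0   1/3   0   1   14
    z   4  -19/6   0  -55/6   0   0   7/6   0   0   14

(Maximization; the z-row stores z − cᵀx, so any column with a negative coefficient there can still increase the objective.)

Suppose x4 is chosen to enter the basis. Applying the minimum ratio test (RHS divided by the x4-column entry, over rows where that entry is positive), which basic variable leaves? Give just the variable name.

s5

Ratios: row 1 (s1): entry -7/3 ≤ 0, skip; row 2 (s2): 20/(11/2) = 40/11; row 3 (x3): entry -1/6 ≤ 0, skip; row 4 (s4): 12/(23/6) = 72/23; row 5 (s5): 14/(17/3) = 42/17.
Minimum ratio 42/17 is in the s5 row, so s5 leaves.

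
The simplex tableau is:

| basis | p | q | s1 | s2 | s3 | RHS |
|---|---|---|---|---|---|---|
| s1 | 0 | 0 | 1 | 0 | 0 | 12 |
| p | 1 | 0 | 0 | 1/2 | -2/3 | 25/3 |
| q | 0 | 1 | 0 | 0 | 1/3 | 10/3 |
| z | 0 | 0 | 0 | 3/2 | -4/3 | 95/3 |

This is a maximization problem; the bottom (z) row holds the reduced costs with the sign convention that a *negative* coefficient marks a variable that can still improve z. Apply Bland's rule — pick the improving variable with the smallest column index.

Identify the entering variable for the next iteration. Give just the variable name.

Objective-row coefficients: p: 0, q: 0, s1: 0, s2: 3/2, s3: -4/3.
Improving columns: s3. Bland's rule picks the smallest column index → s3.

s3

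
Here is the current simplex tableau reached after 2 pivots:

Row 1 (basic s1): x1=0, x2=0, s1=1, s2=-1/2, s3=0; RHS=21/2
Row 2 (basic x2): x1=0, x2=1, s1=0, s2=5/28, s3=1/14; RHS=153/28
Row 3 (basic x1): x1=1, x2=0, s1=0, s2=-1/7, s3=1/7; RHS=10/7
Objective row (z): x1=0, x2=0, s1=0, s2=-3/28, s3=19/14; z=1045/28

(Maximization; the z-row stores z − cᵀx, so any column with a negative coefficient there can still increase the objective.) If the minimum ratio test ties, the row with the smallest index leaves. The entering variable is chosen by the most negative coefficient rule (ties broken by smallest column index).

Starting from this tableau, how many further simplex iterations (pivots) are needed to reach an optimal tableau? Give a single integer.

1

pivot: s2 in, x2 out → z = 203/5
No improving column remains; optimal.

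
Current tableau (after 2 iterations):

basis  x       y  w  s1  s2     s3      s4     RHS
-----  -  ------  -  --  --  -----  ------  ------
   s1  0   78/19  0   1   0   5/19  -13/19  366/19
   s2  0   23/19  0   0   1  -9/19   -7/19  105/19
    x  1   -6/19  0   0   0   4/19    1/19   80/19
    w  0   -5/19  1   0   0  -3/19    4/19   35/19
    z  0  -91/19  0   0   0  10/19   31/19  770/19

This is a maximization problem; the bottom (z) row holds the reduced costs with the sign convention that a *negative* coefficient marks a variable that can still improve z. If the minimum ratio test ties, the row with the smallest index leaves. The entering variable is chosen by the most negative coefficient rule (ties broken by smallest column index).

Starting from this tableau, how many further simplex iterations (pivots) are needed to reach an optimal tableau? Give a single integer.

2

pivot: y in, s2 out → z = 1435/23
pivot: s3 in, s1 out → z = 2699/43
No improving column remains; optimal.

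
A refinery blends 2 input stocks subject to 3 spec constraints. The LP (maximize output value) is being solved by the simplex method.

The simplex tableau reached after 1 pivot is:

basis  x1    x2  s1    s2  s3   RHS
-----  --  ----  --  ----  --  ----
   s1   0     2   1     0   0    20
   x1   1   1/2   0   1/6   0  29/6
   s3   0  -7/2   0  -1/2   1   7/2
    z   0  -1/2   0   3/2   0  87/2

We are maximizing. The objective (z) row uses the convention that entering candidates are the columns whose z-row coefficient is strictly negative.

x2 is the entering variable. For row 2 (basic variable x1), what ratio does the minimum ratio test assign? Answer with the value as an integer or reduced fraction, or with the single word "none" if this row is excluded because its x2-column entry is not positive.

Ratio = RHS / (x2 entry) = (29/6) / (1/2) = 29/3.

29/3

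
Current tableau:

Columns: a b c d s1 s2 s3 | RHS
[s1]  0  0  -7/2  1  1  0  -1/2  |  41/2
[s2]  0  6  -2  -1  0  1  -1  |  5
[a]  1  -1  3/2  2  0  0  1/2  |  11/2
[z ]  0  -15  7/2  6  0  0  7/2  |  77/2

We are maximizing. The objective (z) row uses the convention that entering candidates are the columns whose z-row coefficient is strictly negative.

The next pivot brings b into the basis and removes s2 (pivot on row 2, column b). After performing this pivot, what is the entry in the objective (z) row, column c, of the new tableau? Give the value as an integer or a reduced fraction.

-3/2

Pivot element is row 2, column b: 6.
Normalize row 2: new (row 2, c) = (-2)/6 = -1/3.
z-row ← z-row − (-15)·(new row 2): 7/2 − (-15)·(-1/3) = -3/2.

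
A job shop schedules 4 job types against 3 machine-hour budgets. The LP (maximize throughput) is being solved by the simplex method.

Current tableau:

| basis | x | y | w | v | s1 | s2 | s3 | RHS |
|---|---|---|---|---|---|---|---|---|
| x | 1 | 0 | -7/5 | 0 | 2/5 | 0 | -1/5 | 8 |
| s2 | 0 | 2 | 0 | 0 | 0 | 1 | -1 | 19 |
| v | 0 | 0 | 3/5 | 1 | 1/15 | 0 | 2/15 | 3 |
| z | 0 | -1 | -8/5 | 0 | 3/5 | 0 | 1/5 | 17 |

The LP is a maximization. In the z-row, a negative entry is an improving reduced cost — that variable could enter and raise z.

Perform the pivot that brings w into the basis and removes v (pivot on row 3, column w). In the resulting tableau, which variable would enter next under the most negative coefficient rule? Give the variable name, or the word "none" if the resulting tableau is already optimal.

Pivot element 3/5. New z-row = old z-row − (-8/5)·(row 3/(3/5)).
Updated z-row coefficients: x: 0, y: -1, w: 0, v: 8/3, s1: 7/9, s2: 0, s3: 5/9.
The most negative is -1 in column y, so y would enter next.

y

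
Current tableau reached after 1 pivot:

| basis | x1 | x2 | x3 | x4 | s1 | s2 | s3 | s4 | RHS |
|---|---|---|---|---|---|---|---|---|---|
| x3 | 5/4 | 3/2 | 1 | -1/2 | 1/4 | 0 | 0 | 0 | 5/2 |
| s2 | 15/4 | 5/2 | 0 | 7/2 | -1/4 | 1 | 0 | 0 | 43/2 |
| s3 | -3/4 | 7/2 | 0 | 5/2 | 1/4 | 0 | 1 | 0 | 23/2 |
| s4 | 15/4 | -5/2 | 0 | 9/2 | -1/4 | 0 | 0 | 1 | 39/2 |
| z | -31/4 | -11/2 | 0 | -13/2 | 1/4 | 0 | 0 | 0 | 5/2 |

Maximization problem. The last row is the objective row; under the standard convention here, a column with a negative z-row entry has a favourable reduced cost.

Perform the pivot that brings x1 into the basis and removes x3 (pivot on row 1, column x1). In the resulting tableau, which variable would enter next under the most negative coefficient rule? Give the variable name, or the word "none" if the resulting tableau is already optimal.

Pivot element 5/4. New z-row = old z-row − (-31/4)·(row 1/(5/4)).
Updated z-row coefficients: x1: 0, x2: 19/5, x3: 31/5, x4: -48/5, s1: 9/5, s2: 0, s3: 0, s4: 0.
The most negative is -48/5 in column x4, so x4 would enter next.

x4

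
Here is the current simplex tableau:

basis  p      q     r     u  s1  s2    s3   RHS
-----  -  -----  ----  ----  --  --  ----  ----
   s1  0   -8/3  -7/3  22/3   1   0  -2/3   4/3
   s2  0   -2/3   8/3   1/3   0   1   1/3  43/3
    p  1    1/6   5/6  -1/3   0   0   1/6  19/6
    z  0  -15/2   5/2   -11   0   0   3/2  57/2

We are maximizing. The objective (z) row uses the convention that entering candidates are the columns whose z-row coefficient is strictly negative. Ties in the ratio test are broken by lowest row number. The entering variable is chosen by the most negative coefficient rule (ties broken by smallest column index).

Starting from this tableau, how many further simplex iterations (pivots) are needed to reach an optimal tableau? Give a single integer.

pivot: u in, s1 out → z = 61/2
pivot: q in, p out → z = 847
No improving column remains; optimal.

2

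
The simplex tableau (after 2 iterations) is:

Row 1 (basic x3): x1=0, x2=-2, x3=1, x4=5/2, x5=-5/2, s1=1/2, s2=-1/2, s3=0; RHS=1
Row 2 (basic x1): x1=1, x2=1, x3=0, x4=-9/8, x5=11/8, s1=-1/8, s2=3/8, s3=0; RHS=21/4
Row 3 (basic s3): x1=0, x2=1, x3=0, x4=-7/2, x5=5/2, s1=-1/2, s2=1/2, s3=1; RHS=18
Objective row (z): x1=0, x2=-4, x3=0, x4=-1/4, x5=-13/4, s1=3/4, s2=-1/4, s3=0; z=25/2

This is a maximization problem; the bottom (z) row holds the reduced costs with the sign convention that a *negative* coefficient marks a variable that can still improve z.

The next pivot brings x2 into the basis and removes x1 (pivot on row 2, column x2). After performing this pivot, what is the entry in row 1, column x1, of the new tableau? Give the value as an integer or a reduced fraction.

Pivot element is row 2, column x2: 1.
Normalize row 2: new (row 2, x1) = 1/1 = 1.
row 1 ← row 1 − (-2)·(new row 2): 0 − (-2)·1 = 2.

2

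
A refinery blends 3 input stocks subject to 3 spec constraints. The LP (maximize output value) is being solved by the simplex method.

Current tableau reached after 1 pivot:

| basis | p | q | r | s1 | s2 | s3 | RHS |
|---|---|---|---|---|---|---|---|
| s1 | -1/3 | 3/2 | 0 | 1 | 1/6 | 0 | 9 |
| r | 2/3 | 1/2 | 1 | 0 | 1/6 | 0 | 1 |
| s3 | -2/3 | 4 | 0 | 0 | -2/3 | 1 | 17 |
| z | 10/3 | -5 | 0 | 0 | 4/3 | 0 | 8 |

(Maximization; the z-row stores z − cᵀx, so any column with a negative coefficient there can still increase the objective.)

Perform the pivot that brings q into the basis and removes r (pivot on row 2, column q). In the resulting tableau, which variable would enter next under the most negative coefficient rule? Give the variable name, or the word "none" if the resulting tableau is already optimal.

Pivot element 1/2. New z-row = old z-row − (-5)·(row 2/(1/2)).
Updated z-row coefficients: p: 10, q: 0, r: 10, s1: 0, s2: 3, s3: 0.
No coefficient is strictly negative; the tableau after this pivot is optimal.

none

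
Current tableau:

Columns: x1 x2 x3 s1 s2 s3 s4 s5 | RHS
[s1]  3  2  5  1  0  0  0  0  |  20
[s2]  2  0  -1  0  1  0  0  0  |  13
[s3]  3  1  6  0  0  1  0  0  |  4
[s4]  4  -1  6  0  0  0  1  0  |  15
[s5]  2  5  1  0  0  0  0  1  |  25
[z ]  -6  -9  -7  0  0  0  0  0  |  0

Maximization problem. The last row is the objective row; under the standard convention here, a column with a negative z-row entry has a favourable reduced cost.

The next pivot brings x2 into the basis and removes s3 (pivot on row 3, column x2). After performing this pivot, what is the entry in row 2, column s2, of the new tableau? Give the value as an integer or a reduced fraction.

1

Pivot element is row 3, column x2: 1.
Normalize row 3: new (row 3, s2) = 0/1 = 0.
row 2 ← row 2 − 0·(new row 3): 1 − 0·0 = 1.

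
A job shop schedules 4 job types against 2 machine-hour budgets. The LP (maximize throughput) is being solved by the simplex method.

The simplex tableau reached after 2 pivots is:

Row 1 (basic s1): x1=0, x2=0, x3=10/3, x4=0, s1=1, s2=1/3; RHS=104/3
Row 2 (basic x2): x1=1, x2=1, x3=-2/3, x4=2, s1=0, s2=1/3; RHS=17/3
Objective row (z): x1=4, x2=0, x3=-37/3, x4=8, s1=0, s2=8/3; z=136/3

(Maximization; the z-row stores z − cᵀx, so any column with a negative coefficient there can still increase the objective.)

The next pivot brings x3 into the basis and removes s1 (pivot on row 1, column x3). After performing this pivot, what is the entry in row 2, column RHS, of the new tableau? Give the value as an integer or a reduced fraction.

Pivot element is row 1, column x3: 10/3.
Normalize row 1: new (row 1, RHS) = (104/3)/(10/3) = 52/5.
row 2 ← row 2 − (-2/3)·(new row 1): 17/3 − (-2/3)·(52/5) = 63/5.

63/5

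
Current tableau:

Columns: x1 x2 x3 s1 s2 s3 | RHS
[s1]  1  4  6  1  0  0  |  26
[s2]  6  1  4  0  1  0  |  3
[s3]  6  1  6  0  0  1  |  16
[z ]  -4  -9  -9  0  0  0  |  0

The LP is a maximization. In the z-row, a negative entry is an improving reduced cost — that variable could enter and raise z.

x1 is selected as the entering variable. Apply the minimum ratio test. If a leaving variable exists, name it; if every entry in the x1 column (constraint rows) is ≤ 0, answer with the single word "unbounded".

Ratios: row 1 (s1): 26/1 = 26; row 2 (s2): 3/6 = 1/2; row 3 (s3): 16/6 = 8/3.
Minimum ratio is in the s2 row, so s2 leaves.

s2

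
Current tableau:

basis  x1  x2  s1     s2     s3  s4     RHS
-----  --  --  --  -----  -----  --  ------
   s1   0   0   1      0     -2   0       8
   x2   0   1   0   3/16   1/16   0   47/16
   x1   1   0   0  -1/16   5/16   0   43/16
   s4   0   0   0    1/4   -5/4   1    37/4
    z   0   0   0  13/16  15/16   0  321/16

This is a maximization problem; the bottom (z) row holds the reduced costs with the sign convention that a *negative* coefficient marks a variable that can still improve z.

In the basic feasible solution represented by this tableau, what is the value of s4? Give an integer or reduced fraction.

s4 is basic (row 4); its value is the RHS of that row: 37/4.

37/4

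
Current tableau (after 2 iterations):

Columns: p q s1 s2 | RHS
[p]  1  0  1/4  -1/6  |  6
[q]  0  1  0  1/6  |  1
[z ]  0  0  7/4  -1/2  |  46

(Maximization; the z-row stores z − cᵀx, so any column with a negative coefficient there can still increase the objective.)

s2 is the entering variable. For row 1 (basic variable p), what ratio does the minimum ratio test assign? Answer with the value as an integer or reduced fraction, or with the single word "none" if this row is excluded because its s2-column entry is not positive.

none

The s2 entry in row 1 is -1/6 ≤ 0, so this row gives no ratio.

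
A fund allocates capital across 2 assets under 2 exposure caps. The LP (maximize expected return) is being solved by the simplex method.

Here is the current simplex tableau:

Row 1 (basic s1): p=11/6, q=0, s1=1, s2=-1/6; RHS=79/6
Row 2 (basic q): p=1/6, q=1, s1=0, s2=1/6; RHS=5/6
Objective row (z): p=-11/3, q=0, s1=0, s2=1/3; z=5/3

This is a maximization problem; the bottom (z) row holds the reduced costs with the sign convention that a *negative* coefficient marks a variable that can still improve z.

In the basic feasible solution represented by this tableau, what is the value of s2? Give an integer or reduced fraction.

s2 is nonbasic (not in the basis column), so its value in the current BFS is 0.

0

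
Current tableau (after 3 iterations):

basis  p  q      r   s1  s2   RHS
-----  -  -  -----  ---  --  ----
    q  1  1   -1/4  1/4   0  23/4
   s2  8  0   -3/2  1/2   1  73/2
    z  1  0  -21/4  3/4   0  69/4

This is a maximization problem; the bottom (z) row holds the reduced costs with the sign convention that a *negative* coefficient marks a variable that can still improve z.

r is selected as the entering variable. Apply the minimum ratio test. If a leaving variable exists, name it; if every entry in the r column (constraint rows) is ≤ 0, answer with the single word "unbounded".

unbounded

r-column entries: row 1: -1/4, row 2: -3/2. All ≤ 0, so r can increase without bound; the LP is unbounded in this direction.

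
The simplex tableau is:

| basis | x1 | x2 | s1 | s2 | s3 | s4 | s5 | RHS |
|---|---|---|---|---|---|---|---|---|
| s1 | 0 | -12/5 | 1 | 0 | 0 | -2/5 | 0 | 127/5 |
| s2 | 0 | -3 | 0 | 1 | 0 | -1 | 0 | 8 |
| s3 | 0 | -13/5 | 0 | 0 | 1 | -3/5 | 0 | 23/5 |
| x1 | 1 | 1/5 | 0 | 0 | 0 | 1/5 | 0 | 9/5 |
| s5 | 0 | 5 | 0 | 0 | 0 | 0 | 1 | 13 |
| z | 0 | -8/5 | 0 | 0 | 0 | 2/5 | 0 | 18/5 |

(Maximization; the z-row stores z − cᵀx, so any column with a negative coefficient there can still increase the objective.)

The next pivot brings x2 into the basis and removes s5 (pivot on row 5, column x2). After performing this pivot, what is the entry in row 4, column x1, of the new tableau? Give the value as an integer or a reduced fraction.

1

Pivot element is row 5, column x2: 5.
Normalize row 5: new (row 5, x1) = 0/5 = 0.
row 4 ← row 4 − (1/5)·(new row 5): 1 − (1/5)·0 = 1.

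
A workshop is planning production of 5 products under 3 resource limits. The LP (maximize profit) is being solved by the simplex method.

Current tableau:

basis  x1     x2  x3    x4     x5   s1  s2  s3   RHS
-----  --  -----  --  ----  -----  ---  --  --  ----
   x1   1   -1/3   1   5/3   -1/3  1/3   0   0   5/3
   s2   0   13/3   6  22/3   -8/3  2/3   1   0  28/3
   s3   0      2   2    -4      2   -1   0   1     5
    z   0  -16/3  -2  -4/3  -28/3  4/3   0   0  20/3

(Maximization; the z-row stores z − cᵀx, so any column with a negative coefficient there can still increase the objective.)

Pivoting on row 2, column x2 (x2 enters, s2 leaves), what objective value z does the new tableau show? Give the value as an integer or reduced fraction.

Minimum ratio for x2: (28/3)/(13/3) = 28/13.
z changes by −(z-row coeff of x2)·ratio = −(-16/3)·(28/13) = 448/39.
New z = 20/3 + (448/39) = 236/13.

236/13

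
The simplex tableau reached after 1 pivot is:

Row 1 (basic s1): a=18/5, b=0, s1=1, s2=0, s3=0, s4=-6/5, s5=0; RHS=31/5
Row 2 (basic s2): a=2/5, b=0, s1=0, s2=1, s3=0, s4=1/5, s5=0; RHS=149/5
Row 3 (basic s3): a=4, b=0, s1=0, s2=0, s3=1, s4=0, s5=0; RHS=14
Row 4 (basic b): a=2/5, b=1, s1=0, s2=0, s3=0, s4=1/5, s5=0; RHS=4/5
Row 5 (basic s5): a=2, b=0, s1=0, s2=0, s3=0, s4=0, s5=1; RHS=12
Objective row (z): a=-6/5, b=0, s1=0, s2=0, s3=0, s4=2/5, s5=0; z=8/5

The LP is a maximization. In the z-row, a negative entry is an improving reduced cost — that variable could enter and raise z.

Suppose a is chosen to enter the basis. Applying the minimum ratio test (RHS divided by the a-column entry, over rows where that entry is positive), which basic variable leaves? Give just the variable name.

s1

Ratios: row 1 (s1): (31/5)/(18/5) = 31/18; row 2 (s2): (149/5)/(2/5) = 149/2; row 3 (s3): 14/4 = 7/2; row 4 (b): (4/5)/(2/5) = 2; row 5 (s5): 12/2 = 6.
Minimum ratio 31/18 is in the s1 row, so s1 leaves.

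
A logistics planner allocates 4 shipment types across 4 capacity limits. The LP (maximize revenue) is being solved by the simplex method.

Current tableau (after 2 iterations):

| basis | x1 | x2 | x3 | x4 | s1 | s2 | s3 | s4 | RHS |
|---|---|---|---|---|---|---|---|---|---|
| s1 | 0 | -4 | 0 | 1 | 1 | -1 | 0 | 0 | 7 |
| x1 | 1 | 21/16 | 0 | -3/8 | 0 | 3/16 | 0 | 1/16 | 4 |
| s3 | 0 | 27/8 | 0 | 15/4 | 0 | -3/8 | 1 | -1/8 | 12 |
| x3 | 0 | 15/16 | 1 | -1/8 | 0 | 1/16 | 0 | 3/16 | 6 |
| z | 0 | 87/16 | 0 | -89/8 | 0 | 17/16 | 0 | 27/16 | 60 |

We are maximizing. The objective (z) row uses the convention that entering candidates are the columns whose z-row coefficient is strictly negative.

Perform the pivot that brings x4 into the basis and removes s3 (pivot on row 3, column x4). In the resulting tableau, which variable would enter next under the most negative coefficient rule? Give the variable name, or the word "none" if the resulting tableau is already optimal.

s2

Pivot element 15/4. New z-row = old z-row − (-89/8)·(row 3/(15/4)).
Updated z-row coefficients: x1: 0, x2: 309/20, x3: 0, x4: 0, s1: 0, s2: -1/20, s3: 89/30, s4: 79/60.
The most negative is -1/20 in column s2, so s2 would enter next.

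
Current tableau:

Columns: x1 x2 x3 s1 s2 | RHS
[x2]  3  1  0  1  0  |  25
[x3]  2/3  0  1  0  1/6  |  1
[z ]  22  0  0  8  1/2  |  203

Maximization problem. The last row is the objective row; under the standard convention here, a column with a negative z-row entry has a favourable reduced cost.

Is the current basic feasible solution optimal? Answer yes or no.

No objective-row coefficient is strictly negative, so no entering variable exists; the tableau is optimal.

yes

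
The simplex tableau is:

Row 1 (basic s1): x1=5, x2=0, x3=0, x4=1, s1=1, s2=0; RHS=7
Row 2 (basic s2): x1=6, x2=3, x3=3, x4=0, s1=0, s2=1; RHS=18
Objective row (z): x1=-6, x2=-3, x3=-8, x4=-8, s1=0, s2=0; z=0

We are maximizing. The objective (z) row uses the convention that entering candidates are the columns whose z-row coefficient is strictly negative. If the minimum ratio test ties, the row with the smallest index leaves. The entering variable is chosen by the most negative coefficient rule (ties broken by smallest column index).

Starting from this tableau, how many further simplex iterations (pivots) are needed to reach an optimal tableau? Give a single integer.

pivot: x3 in, s2 out → z = 48
pivot: x4 in, s1 out → z = 104
No improving column remains; optimal.

2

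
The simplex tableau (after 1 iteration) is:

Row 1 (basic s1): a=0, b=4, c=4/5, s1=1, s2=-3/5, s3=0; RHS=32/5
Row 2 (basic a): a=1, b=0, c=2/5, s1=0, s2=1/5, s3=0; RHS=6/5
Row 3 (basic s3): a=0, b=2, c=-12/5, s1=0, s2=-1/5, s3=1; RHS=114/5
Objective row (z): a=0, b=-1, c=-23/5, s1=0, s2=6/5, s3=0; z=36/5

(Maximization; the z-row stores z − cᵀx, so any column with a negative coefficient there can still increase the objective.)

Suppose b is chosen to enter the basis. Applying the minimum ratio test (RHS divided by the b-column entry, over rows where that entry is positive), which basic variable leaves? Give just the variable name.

Ratios: row 1 (s1): (32/5)/4 = 8/5; row 2 (a): entry 0 ≤ 0, skip; row 3 (s3): (114/5)/2 = 57/5.
Minimum ratio 8/5 is in the s1 row, so s1 leaves.

s1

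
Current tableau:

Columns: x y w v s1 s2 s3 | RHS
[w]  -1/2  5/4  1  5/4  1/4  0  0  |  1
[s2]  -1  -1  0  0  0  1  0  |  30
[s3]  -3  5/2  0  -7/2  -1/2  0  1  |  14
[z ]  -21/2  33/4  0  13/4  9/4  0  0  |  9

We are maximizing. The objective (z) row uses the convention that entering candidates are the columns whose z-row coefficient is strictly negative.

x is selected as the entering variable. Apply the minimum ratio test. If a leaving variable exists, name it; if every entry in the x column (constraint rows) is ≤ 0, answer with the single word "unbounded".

unbounded

x-column entries: row 1: -1/2, row 2: -1, row 3: -3. All ≤ 0, so x can increase without bound; the LP is unbounded in this direction.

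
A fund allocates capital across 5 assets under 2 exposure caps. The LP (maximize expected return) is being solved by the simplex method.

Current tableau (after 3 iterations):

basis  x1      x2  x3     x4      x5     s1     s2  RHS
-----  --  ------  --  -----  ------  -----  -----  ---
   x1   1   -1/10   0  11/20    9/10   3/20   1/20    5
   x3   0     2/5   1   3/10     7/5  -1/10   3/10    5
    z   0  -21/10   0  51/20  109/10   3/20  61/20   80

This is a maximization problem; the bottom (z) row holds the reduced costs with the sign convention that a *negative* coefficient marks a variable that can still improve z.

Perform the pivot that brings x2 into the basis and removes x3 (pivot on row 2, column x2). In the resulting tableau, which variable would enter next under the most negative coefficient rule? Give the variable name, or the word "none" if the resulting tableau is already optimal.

s1

Pivot element 2/5. New z-row = old z-row − (-21/10)·(row 2/(2/5)).
Updated z-row coefficients: x1: 0, x2: 0, x3: 21/4, x4: 33/8, x5: 73/4, s1: -3/8, s2: 37/8.
The most negative is -3/8 in column s1, so s1 would enter next.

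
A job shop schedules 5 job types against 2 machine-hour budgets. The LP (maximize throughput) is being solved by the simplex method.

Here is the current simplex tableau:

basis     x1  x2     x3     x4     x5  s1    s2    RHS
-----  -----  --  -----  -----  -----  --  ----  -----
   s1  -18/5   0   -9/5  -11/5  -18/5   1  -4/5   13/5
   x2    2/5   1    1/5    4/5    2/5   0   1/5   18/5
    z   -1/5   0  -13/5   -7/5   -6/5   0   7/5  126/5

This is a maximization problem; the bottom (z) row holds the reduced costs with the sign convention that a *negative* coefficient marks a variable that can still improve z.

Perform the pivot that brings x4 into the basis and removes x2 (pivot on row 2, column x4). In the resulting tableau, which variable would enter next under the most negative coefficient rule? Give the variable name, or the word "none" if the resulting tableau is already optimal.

Pivot element 4/5. New z-row = old z-row − (-7/5)·(row 2/(4/5)).
Updated z-row coefficients: x1: 1/2, x2: 7/4, x3: -9/4, x4: 0, x5: -1/2, s1: 0, s2: 7/4.
The most negative is -9/4 in column x3, so x3 would enter next.

x3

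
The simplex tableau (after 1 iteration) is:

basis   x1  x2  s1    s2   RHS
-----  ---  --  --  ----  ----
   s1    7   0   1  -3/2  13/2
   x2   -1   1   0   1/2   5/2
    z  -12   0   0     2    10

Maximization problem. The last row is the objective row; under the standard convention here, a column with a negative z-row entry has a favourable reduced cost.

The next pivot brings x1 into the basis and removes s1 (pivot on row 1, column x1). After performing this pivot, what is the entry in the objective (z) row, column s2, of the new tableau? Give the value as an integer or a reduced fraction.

-4/7

Pivot element is row 1, column x1: 7.
Normalize row 1: new (row 1, s2) = (-3/2)/7 = -3/14.
z-row ← z-row − (-12)·(new row 1): 2 − (-12)·(-3/14) = -4/7.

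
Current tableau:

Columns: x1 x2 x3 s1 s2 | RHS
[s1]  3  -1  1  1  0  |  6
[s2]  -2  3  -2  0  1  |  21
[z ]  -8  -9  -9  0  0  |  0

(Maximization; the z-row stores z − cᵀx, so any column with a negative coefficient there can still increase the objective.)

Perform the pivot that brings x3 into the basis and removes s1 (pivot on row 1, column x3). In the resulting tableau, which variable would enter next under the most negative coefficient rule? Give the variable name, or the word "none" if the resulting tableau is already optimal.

Pivot element 1. New z-row = old z-row − (-9)·(row 1/1).
Updated z-row coefficients: x1: 19, x2: -18, x3: 0, s1: 9, s2: 0.
The most negative is -18 in column x2, so x2 would enter next.

x2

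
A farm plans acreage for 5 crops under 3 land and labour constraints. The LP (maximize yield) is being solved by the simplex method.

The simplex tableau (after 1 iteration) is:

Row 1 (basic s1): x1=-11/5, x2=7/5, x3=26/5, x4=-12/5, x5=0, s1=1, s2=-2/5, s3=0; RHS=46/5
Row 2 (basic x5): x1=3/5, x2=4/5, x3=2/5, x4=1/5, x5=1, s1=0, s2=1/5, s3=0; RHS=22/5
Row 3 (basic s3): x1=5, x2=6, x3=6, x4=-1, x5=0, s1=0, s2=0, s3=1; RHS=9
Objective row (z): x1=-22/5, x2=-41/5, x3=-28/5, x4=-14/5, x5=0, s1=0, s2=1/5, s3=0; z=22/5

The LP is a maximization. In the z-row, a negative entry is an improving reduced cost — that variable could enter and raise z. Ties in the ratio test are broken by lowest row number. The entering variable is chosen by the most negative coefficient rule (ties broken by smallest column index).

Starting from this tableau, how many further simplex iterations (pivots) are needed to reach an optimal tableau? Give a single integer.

3

pivot: x2 in, s3 out → z = 167/10
pivot: x4 in, x5 out → z = 567/10
pivot: x3 in, x2 out → z = 66
No improving column remains; optimal.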